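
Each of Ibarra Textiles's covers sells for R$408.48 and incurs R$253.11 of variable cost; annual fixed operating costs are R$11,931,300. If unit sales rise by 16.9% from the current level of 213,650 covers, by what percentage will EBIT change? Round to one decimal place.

+26.4%

Contribution at this volume is 213,650 × R$155.37 = R$33,194,800.50.
Operating income = contribution − fixed costs = R$33,194,800.50 − R$11,931,300 = R$21,263,500.50.
DOL = contribution ÷ EBIT = R$33,194,800.50 ÷ R$21,263,500.50 = 1.5611.
%ΔEBIT = DOL × %ΔSales = 1.5611 × +16.9% = +26.4%.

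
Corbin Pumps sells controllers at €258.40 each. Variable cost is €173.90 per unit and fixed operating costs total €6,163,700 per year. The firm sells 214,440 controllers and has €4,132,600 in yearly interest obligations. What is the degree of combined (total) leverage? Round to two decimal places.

2.32

Contribution at this volume is 214,440 × €84.50 = €18,120,180.00.
EBIT = €18,120,180.00 − €6,163,700 = €11,956,480.00. Interest = €4,132,600.00, so EBIT − I = €7,823,880.00.
DCL = contribution ÷ (EBIT − I) = €18,120,180.00 ÷ €7,823,880.00 = 2.3160.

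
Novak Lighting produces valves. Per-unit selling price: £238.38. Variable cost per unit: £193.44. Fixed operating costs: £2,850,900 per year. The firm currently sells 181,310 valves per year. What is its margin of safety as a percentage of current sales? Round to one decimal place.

Contribution margin per unit = £238.38 − £193.44 = £44.94. Break-even units = £2,850,900 ÷ £44.94 = 63,437.92; break-even revenue = 63,437.92 × £238.38 = £15,122,330.71.
Actual sales revenue = 181,310 × £238.38 = £43,220,677.80.
Margin of safety = (£43,220,677.80 − £15,122,330.71) ÷ £43,220,677.80 = 65.0%.

65.0%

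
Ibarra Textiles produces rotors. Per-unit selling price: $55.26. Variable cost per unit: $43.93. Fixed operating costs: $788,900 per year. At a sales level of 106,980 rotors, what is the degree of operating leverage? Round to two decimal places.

2.86

Total contribution margin = 106,980 × $11.33 = $1,212,083.40.
EBIT = $1,212,083.40 − $788,900 = $423,183.40.
DOL = contribution ÷ EBIT = $1,212,083.40 ÷ $423,183.40 = 2.8642.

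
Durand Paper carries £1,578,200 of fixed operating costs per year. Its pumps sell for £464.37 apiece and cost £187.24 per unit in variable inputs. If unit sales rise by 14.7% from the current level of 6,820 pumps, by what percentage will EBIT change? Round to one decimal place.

+89.1%

Total contribution margin = 6,820 × £277.13 = £1,890,026.60.
Operating income = contribution − fixed costs = £1,890,026.60 − £1,578,200 = £311,826.60.
So DOL = total CM / EBIT = £1,890,026.60 / £311,826.60 = 6.0611.
Operating income changes by 6.0611 × +14.7% = +89.1%.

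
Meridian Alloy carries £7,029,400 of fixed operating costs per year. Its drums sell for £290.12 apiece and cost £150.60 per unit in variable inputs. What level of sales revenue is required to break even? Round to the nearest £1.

CM per unit = £290.12 − £150.60 = £139.52; CM ratio = £139.52 / £290.12 = 0.4809.
Break-even sales = FC ÷ CM ratio = £7,029,400 × £290.12 / £139.52 = £14,617,041.

£14,617,041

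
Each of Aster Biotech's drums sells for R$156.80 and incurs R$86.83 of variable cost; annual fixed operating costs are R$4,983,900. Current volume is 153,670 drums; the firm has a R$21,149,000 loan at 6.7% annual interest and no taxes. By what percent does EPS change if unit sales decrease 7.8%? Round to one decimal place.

-19.3%

Total contribution margin = 153,670 × R$69.97 = R$10,752,289.90.
Subtracting fixed costs: EBIT = R$10,752,289.90 − R$4,983,900 = R$5,768,389.90.
After interest of R$1,416,983.00, pre-tax earnings = R$4,351,406.90.
DCL = total CM / (EBIT − I) = R$10,752,289.90 / R$4,351,406.90 = 2.4710.
%ΔEPS = DCL × %ΔSales = 2.4710 × -7.8% = -19.3%.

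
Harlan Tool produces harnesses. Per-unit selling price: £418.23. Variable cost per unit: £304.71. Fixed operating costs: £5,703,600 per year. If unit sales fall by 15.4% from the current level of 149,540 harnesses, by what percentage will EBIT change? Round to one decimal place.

-23.2%

Contribution at this volume is 149,540 × £113.52 = £16,975,780.80.
EBIT = £16,975,780.80 − £5,703,600 = £11,272,180.80.
DOL = contribution ÷ EBIT = £16,975,780.80 ÷ £11,272,180.80 = 1.5060.
%ΔEBIT = DOL × %ΔSales = 1.5060 × -15.4% = -23.2%.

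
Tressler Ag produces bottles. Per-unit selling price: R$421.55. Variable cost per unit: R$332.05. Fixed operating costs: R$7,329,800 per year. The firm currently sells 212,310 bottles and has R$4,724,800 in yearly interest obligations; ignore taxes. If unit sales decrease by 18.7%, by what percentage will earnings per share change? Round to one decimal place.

-51.1%

Contribution at this volume is 212,310 × R$89.50 = R$19,001,745.00.
EBIT = R$19,001,745.00 − R$7,329,800 = R$11,671,945.00.
Interest = R$4,724,800.00, so EBIT − I = R$6,947,145.00.
Degree of combined leverage = contribution ÷ (EBIT − I) = R$19,001,745.00 ÷ R$6,947,145.00 = 2.7352.
EPS therefore changes by 2.7352 × (-18.7%) = -51.1%.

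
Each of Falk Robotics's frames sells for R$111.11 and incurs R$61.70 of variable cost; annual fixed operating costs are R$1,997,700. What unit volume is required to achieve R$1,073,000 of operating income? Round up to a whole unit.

62,148 frames

Each unit contributes R$111.11 − R$61.70 = R$49.41.
Required volume = (fixed costs + target profit) ÷ CM = (R$1,997,700 + R$1,073,000) ÷ R$49.41 = 62,147.34, so 62,148 frames.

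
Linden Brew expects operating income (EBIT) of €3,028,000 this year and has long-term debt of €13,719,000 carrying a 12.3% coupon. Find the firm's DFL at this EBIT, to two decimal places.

Interest = €1,687,437.00.
DFL = EBIT ÷ (EBIT − I) = €3,028,000 ÷ (€3,028,000 − €1,687,437.00) = €3,028,000 ÷ €1,340,563.00 = 2.2588.

2.26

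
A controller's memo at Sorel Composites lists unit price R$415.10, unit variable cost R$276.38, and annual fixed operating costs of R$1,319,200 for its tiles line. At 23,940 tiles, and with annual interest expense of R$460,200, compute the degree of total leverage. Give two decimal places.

2.15

Total contribution margin = 23,940 × R$138.72 = R$3,320,956.80.
Operating income = contribution − fixed costs = R$3,320,956.80 − R$1,319,200 = R$2,001,756.80. Interest = R$460,200.00.
DOL = R$3,320,956.80 ÷ R$2,001,756.80 = 1.6590; DFL = R$2,001,756.80 ÷ R$1,541,556.80 = 1.2985.
Combined leverage = 1.6590 × 1.2985 = 2.1542.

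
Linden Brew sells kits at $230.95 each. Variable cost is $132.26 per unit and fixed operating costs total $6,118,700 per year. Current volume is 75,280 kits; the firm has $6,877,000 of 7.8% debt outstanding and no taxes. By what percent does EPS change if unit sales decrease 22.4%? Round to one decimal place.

Contribution at this volume is 75,280 × $98.69 = $7,429,383.20.
Subtracting fixed costs: EBIT = $7,429,383.20 − $6,118,700 = $1,310,683.20.
After interest of $536,406.00, pre-tax earnings = $774,277.20.
DCL = total CM / (EBIT − I) = $7,429,383.20 / $774,277.20 = 9.5952.
%ΔEPS = DCL × %ΔSales = 9.5952 × -22.4% = -214.9%.

-214.9%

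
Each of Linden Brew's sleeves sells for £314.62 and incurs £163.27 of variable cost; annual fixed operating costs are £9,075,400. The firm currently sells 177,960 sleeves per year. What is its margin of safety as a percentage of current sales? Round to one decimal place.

Unit CM = price − variable cost = £314.62 − £163.27 = £151.35. Break-even units = £9,075,400 ÷ £151.35 = 59,963.00; break-even revenue = 59,963.00 × £314.62 = £18,865,558.96.
Current sales = 177,960 × £314.62 = £55,989,775.20.
Margin of safety = (£55,989,775.20 − £18,865,558.96) ÷ £55,989,775.20 = 66.3%.

66.3%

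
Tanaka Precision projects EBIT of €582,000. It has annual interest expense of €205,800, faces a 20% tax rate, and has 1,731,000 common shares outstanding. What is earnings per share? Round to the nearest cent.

€0.17

Interest = €205,800.00, so EBT = €582,000 − €205,800.00 = €376,200.00.
After tax at 20%: net income = €376,200.00 × 0.80 = €300,960.00.
EPS = €300,960.00 ÷ 1,731,000 = €0.17.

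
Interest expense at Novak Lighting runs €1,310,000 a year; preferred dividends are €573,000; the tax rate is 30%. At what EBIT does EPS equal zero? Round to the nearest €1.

€2,128,571

Preferred dividends are paid after tax, so their pre-tax equivalent is €573,000 ÷ (1 − 0.30) = €818,571.43.
Financial break-even EBIT = interest + D_p ÷ (1 − t) = €1,310,000 + €818,571.43 = €2,128,571.43.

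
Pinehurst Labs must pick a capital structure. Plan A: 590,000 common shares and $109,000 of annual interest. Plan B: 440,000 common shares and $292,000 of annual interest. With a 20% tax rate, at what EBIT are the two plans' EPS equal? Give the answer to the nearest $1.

$828,800

At indifference, (EBIT − 109,000)(1 − t)/590,000 = (EBIT − 292,000)(1 − t)/440,000.
The (1 − t) factor cancels: (EBIT − 109,000) × 440,000 = (EBIT − 292,000) × 590,000.
EBIT × (590,000 − 440,000) = 292,000 × 590,000 − 109,000 × 440,000 = 124,320,000,000, so EBIT = 124,320,000,000 ÷ 150,000 = 828,800.00.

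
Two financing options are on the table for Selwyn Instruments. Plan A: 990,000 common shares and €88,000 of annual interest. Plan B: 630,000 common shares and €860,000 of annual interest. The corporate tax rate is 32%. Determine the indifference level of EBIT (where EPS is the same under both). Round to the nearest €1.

Set EPS_A = EPS_B: (EBIT − €88,000)(1 − 0.32) ÷ 990,000 = (EBIT − €860,000)(1 − 0.32) ÷ 630,000.
Cancelling (1 − t) and cross-multiplying: 630,000·(EBIT − 88,000) = 990,000·(EBIT − 860,000).
Solving, EBIT = (860,000·990,000 − 88,000·630,000) / (990,000 − 630,000) = 795,960,000,000 / 360,000 = 2,211,000.00.

€2,211,000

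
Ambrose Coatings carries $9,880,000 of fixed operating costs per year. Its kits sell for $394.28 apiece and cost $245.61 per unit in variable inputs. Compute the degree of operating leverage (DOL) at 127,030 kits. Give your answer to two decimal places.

2.10

Contribution at this volume is 127,030 × $148.67 = $18,885,550.10.
Operating income = contribution − fixed costs = $18,885,550.10 − $9,880,000 = $9,005,550.10.
So DOL = total CM / EBIT = $18,885,550.10 / $9,005,550.10 = 2.0971.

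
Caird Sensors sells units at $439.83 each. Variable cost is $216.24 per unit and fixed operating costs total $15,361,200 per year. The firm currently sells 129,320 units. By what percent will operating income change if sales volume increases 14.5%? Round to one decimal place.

At 129,320 units, contribution = 129,320 × $223.59 = $28,914,658.80.
Subtracting fixed costs: EBIT = $28,914,658.80 − $15,361,200 = $13,553,458.80.
Degree of operating leverage = $28,914,658.80 / $13,553,458.80 = 2.1334.
%ΔEBIT = DOL × %ΔSales = 2.1334 × +14.5% = +30.9%.

+30.9%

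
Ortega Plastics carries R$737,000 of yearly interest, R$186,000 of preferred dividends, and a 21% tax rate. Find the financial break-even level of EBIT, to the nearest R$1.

Grossing the preferred dividend up to pre-tax terms: R$186,000 / (1 − 0.21) = R$235,443.04.
EPS = 0 when EBIT covers interest plus the pre-tax preferred burden: R$737,000 + R$235,443.04 = R$972,443.04.

R$972,443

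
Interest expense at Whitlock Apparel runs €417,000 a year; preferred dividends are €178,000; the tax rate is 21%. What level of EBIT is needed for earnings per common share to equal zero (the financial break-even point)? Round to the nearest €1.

Preferred dividends are paid after tax, so their pre-tax equivalent is €178,000 ÷ (1 − 0.21) = €225,316.46.
EPS = 0 when EBIT covers interest plus the pre-tax preferred burden: €417,000 + €225,316.46 = €642,316.46.

€642,316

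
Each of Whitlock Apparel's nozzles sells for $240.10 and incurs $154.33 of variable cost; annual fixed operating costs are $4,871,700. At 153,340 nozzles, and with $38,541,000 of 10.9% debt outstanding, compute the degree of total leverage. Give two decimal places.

3.22

Total contribution margin = 153,340 × $85.77 = $13,151,971.80.
Subtracting fixed costs: EBIT = $13,151,971.80 − $4,871,700 = $8,280,271.80. Interest = $4,200,969.00.
DOL = $13,151,971.80 ÷ $8,280,271.80 = 1.5884; DFL = $8,280,271.80 ÷ $4,079,302.80 = 2.0298.
DCL = DOL × DFL = 1.5884 × 2.0298 = 3.2241.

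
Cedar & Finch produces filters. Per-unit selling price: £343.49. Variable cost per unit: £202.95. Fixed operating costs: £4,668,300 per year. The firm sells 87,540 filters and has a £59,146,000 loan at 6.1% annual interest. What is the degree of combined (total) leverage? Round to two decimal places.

3.06

At 87,540 units, contribution = 87,540 × £140.54 = £12,302,871.60.
Operating income = contribution − fixed costs = £12,302,871.60 − £4,668,300 = £7,634,571.60. Interest = £3,607,906.00.
DOL = £12,302,871.60 ÷ £7,634,571.60 = 1.6115; DFL = £7,634,571.60 ÷ £4,026,665.60 = 1.8960.
Combined leverage = 1.6115 × 1.8960 = 3.0554.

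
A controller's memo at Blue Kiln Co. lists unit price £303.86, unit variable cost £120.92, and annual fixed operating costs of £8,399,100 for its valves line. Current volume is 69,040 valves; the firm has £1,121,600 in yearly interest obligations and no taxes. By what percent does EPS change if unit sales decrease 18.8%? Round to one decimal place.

-76.4%

Total contribution margin = 69,040 × £182.94 = £12,630,177.60.
Operating income = contribution − fixed costs = £12,630,177.60 − £8,399,100 = £4,231,077.60.
Interest = £1,121,600.00, so EBIT − I = £3,109,477.60.
Degree of combined leverage = contribution ÷ (EBIT − I) = £12,630,177.60 ÷ £3,109,477.60 = 4.0618.
EPS therefore changes by 4.0618 × (-18.8%) = -76.4%.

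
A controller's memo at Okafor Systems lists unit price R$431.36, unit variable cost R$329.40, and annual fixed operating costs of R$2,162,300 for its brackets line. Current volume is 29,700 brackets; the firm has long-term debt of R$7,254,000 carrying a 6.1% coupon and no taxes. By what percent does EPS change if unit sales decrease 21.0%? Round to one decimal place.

Total contribution margin = 29,700 × R$101.96 = R$3,028,212.00.
EBIT = R$3,028,212.00 − R$2,162,300 = R$865,912.00.
Interest = R$442,494.00, so EBIT − I = R$423,418.00.
Degree of combined leverage = contribution ÷ (EBIT − I) = R$3,028,212.00 ÷ R$423,418.00 = 7.1518.
EPS therefore changes by 7.1518 × (-21.0%) = -150.2%.

-150.2%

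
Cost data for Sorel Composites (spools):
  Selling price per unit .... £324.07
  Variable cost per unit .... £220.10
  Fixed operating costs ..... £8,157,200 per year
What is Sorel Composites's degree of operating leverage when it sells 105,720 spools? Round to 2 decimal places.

At 105,720 units, contribution = 105,720 × £103.97 = £10,991,708.40.
EBIT = £10,991,708.40 − £8,157,200 = £2,834,508.40.
So DOL = total CM / EBIT = £10,991,708.40 / £2,834,508.40 = 3.8778.

3.88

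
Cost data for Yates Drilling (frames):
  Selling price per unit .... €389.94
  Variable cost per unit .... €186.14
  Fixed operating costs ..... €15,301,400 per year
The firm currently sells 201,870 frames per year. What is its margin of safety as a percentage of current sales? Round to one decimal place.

Each unit contributes €389.94 − €186.14 = €203.80. Break-even units = €15,301,400 ÷ €203.80 = 75,080.47; break-even revenue = 75,080.47 × €389.94 = €29,276,878.88.
Current sales = 201,870 × €389.94 = €78,717,187.80.
Margin of safety = (€78,717,187.80 − €29,276,878.88) ÷ €78,717,187.80 = 62.8%.

62.8%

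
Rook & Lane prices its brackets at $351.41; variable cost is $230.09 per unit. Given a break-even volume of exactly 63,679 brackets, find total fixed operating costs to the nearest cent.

Contribution margin per unit = $351.41 − $230.09 = $121.32.
Since BE = FC / CM, FC = 63,679 × $121.32 = $7,725,536.28.

$7,725,536.28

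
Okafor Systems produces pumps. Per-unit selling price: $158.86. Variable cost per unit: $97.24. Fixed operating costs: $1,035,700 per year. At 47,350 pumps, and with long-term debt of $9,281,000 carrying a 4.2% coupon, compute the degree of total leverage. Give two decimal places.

Total contribution margin = 47,350 × $61.62 = $2,917,707.00.
Subtracting fixed costs: EBIT = $2,917,707.00 − $1,035,700 = $1,882,007.00. Interest = $389,802.00.
DOL = $2,917,707.00 ÷ $1,882,007.00 = 1.5503; DFL = $1,882,007.00 ÷ $1,492,205.00 = 1.2612.
Combined leverage = 1.5503 × 1.2612 = 1.9552.

1.96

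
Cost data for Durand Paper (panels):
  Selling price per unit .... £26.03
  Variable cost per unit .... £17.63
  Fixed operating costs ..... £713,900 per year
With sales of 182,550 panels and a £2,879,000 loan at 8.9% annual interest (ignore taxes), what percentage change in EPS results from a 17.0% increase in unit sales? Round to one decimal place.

Contribution at this volume is 182,550 × £8.40 = £1,533,420.00.
Operating income = contribution − fixed costs = £1,533,420.00 − £713,900 = £819,520.00.
Interest = £256,231.00, so EBIT − I = £563,289.00.
Degree of combined leverage = contribution ÷ (EBIT − I) = £1,533,420.00 ÷ £563,289.00 = 2.7223.
%ΔEPS = DCL × %ΔSales = 2.7223 × +17.0% = +46.3%.

+46.3%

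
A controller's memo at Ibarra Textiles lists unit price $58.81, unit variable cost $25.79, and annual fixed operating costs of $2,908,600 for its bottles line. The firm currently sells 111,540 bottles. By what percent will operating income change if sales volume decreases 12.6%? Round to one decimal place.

-59.9%

Total contribution margin = 111,540 × $33.02 = $3,683,050.80.
Subtracting fixed costs: EBIT = $3,683,050.80 − $2,908,600 = $774,450.80.
Degree of operating leverage = $3,683,050.80 / $774,450.80 = 4.7557.
%ΔEBIT = DOL × %ΔSales = 4.7557 × -12.6% = -59.9%.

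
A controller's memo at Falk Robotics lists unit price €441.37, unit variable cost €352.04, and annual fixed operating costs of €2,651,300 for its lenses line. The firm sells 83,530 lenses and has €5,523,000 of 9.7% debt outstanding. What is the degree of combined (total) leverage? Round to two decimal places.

Total contribution margin = 83,530 × €89.33 = €7,461,734.90.
EBIT = €7,461,734.90 − €2,651,300 = €4,810,434.90. Interest = €535,731.00.
DOL = €7,461,734.90 ÷ €4,810,434.90 = 1.5512; DFL = €4,810,434.90 ÷ €4,274,703.90 = 1.1253.
Combined leverage = 1.5512 × 1.1253 = 1.7456.

1.75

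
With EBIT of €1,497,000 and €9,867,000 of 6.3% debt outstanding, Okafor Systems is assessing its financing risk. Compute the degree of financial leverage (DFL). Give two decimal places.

Interest = €621,621.00.
DFL = EBIT ÷ (EBIT − I) = €1,497,000 ÷ (€1,497,000 − €621,621.00) = €1,497,000 ÷ €875,379.00 = 1.7101.

1.71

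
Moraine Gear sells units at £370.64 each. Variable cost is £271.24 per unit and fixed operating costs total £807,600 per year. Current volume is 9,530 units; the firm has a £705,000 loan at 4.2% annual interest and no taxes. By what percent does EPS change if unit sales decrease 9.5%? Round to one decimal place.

-81.8%

Contribution at this volume is 9,530 × £99.40 = £947,282.00.
Operating income = contribution − fixed costs = £947,282.00 − £807,600 = £139,682.00.
After interest of £29,610.00, pre-tax earnings = £110,072.00.
Degree of combined leverage = contribution ÷ (EBIT − I) = £947,282.00 ÷ £110,072.00 = 8.6060.
EPS therefore changes by 8.6060 × (-9.5%) = -81.8%.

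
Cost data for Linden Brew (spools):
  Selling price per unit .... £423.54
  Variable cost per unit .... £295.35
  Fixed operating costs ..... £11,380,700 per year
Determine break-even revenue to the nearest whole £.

£37,601,854

Contribution margin per unit = £423.54 − £295.35 = £128.19, a CM ratio of £128.19 ÷ £423.54 = 0.3027.
Break-even revenue = fixed costs × price ÷ CM = £11,380,700 × £423.54 ÷ £128.19 = £37,601,854.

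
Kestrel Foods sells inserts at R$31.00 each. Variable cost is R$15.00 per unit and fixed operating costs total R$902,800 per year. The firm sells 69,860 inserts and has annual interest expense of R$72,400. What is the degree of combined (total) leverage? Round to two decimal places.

7.84

Contribution at this volume is 69,860 × R$16.00 = R$1,117,760.00.
Operating income = contribution − fixed costs = R$1,117,760.00 − R$902,800 = R$214,960.00. Interest = R$72,400.00.
DOL = R$1,117,760.00 ÷ R$214,960.00 = 5.1999; DFL = R$214,960.00 ÷ R$142,560.00 = 1.5079.
DCL = DOL × DFL = 5.1999 × 1.5079 = 7.8409.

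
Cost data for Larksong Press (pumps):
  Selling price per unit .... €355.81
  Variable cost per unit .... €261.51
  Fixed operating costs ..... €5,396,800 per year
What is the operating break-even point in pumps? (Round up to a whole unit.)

57,231 pumps

Each unit contributes €355.81 − €261.51 = €94.30.
Units to break even: €5,396,800 ÷ €94.30 = 57,230.12, rounded up to 57,231.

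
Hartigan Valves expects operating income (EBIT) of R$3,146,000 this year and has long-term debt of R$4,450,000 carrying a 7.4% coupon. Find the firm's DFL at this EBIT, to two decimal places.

Annual interest charges come to R$329,300.00.
DFL = EBIT ÷ (EBIT − I) = R$3,146,000 ÷ (R$3,146,000 − R$329,300.00) = R$3,146,000 ÷ R$2,816,700.00 = 1.1169.

1.12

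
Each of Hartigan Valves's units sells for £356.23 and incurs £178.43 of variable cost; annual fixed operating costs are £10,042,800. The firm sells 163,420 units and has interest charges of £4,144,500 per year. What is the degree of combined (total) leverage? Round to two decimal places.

1.95

At 163,420 units, contribution = 163,420 × £177.80 = £29,056,076.00.
Operating income = contribution − fixed costs = £29,056,076.00 − £10,042,800 = £19,013,276.00. Interest = £4,144,500.00.
DOL = £29,056,076.00 ÷ £19,013,276.00 = 1.5282; DFL = £19,013,276.00 ÷ £14,868,776.00 = 1.2787.
Combined leverage = 1.5282 × 1.2787 = 1.9541.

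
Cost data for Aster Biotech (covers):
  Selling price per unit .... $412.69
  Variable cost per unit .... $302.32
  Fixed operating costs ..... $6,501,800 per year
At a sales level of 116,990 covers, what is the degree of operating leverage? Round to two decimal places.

At 116,990 units, contribution = 116,990 × $110.37 = $12,912,186.30.
Subtracting fixed costs: EBIT = $12,912,186.30 − $6,501,800 = $6,410,386.30.
DOL = contribution ÷ EBIT = $12,912,186.30 ÷ $6,410,386.30 = 2.0143.

2.01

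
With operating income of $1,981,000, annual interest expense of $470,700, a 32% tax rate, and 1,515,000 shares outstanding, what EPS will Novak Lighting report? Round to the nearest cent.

$0.68

Pre-tax income = $1,981,000 − $470,700.00 = $1,510,300.00.
Net income = $1,510,300.00 × (1 − 0.32) = $1,027,004.00.
Per share: $1,027,004.00 / 1,515,000 shares = $0.68.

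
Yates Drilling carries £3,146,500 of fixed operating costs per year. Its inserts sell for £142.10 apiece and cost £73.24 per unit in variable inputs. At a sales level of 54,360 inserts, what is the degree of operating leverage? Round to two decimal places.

Total contribution margin = 54,360 × £68.86 = £3,743,229.60.
Operating income = contribution − fixed costs = £3,743,229.60 − £3,146,500 = £596,729.60.
DOL = contribution ÷ EBIT = £3,743,229.60 ÷ £596,729.60 = 6.2729.

6.27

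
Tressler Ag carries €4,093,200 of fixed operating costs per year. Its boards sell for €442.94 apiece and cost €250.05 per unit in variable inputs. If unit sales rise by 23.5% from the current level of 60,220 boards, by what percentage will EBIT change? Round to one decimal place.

+36.3%

Total contribution margin = 60,220 × €192.89 = €11,615,835.80.
Operating income = contribution − fixed costs = €11,615,835.80 − €4,093,200 = €7,522,635.80.
So DOL = total CM / EBIT = €11,615,835.80 / €7,522,635.80 = 1.5441.
%ΔEBIT = DOL × %ΔSales = 1.5441 × +23.5% = +36.3%.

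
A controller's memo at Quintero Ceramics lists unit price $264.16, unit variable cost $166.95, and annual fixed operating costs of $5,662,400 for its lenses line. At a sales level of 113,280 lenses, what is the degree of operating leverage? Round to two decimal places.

2.06

At 113,280 units, contribution = 113,280 × $97.21 = $11,011,948.80.
Operating income = contribution − fixed costs = $11,011,948.80 − $5,662,400 = $5,349,548.80.
So DOL = total CM / EBIT = $11,011,948.80 / $5,349,548.80 = 2.0585.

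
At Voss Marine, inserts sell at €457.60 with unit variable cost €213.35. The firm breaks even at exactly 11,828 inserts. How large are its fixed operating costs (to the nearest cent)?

Contribution margin per unit = €457.60 − €213.35 = €244.25.
Since BE = FC / CM, FC = 11,828 × €244.25 = €2,888,989.00.

€2,888,989.00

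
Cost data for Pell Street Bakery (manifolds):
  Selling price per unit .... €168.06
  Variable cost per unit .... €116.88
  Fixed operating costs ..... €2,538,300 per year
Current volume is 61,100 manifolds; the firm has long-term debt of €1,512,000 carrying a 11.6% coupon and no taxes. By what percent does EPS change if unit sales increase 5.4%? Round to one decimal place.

+40.8%

At 61,100 units, contribution = 61,100 × €51.18 = €3,127,098.00.
EBIT = €3,127,098.00 − €2,538,300 = €588,798.00.
After interest of €175,392.00, pre-tax earnings = €413,406.00.
DCL = total CM / (EBIT − I) = €3,127,098.00 / €413,406.00 = 7.5642.
EPS therefore changes by 7.5642 × (+5.4%) = +40.8%.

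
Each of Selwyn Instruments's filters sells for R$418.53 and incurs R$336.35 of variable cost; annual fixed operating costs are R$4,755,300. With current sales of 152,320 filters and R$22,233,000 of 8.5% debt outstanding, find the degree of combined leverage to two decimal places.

Contribution at this volume is 152,320 × R$82.18 = R$12,517,657.60.
EBIT = R$12,517,657.60 − R$4,755,300 = R$7,762,357.60. Interest = R$1,889,805.00.
DOL = R$12,517,657.60 ÷ R$7,762,357.60 = 1.6126; DFL = R$7,762,357.60 ÷ R$5,872,552.60 = 1.3218.
DCL = DOL × DFL = 1.6126 × 1.3218 = 2.1315.

2.13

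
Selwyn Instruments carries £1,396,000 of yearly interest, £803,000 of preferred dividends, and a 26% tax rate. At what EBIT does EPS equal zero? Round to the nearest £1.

£2,481,135

Preferred dividends are paid after tax, so their pre-tax equivalent is £803,000 ÷ (1 − 0.26) = £1,085,135.14.
Financial break-even EBIT = interest + D_p ÷ (1 − t) = £1,396,000 + £1,085,135.14 = £2,481,135.14.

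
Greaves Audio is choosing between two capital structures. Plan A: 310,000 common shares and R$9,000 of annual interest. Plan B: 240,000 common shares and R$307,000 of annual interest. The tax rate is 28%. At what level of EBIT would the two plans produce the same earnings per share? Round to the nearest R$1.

Set EPS_A = EPS_B: (EBIT − R$9,000)(1 − 0.28) ÷ 310,000 = (EBIT − R$307,000)(1 − 0.28) ÷ 240,000.
Cancelling (1 − t) and cross-multiplying: 240,000·(EBIT − 9,000) = 310,000·(EBIT − 307,000).
Solving, EBIT = (307,000·310,000 − 9,000·240,000) / (310,000 − 240,000) = 93,010,000,000 / 70,000 = 1,328,714.29.

R$1,328,714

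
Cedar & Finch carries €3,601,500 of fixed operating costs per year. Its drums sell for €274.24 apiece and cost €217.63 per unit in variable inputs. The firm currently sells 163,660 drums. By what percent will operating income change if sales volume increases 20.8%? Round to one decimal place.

Total contribution margin = 163,660 × €56.61 = €9,264,792.60.
Operating income = contribution − fixed costs = €9,264,792.60 − €3,601,500 = €5,663,292.60.
Degree of operating leverage = €9,264,792.60 / €5,663,292.60 = 1.6359.
So EBIT moves 1.6359 × (+20.8%) = +34.0%.

+34.0%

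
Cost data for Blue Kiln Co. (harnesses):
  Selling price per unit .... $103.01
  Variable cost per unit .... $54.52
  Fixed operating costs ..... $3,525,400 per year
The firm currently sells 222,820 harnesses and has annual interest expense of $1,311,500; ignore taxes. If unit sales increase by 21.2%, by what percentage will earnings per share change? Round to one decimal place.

At 222,820 units, contribution = 222,820 × $48.49 = $10,804,541.80.
Operating income = contribution − fixed costs = $10,804,541.80 − $3,525,400 = $7,279,141.80.
After interest of $1,311,500.00, pre-tax earnings = $5,967,641.80.
Degree of combined leverage = contribution ÷ (EBIT − I) = $10,804,541.80 ÷ $5,967,641.80 = 1.8105.
%ΔEPS = DCL × %ΔSales = 1.8105 × +21.2% = +38.4%.

+38.4%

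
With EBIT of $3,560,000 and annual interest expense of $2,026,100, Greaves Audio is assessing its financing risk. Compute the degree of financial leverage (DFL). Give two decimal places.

2.32

Annual interest charges come to $2,026,100.00.
Degree of financial leverage = EBIT / (EBIT − interest) = $3,560,000 / $1,533,900.00 = 2.3209.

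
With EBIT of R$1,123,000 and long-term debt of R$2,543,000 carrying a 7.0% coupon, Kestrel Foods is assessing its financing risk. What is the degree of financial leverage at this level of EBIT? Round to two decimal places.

1.19

Interest = R$178,010.00.
DFL = EBIT ÷ (EBIT − I) = R$1,123,000 ÷ (R$1,123,000 − R$178,010.00) = R$1,123,000 ÷ R$944,990.00 = 1.1884.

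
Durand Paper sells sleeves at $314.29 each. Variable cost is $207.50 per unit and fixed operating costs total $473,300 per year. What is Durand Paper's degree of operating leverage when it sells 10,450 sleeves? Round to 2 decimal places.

Contribution at this volume is 10,450 × $106.79 = $1,115,955.50.
EBIT = $1,115,955.50 − $473,300 = $642,655.50.
DOL = contribution ÷ EBIT = $1,115,955.50 ÷ $642,655.50 = 1.7365.

1.74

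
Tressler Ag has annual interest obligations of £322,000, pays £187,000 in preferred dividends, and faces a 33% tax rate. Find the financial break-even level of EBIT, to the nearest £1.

Grossing the preferred dividend up to pre-tax terms: £187,000 / (1 − 0.33) = £279,104.48.
Financial break-even EBIT = interest + D_p ÷ (1 − t) = £322,000 + £279,104.48 = £601,104.48.

£601,104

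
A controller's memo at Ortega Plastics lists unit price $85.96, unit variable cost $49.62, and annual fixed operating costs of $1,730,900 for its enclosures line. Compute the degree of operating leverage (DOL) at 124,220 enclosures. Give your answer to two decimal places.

Contribution at this volume is 124,220 × $36.34 = $4,514,154.80.
Subtracting fixed costs: EBIT = $4,514,154.80 − $1,730,900 = $2,783,254.80.
So DOL = total CM / EBIT = $4,514,154.80 / $2,783,254.80 = 1.6219.

1.62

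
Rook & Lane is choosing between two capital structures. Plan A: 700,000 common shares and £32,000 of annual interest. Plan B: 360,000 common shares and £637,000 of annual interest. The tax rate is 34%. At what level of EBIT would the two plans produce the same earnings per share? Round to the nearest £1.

At indifference, (EBIT − 32,000)(1 − t)/700,000 = (EBIT − 637,000)(1 − t)/360,000.
The (1 − t) factor cancels: (EBIT − 32,000) × 360,000 = (EBIT − 637,000) × 700,000.
Solving, EBIT = (637,000·700,000 − 32,000·360,000) / (700,000 − 360,000) = 434,380,000,000 / 340,000 = 1,277,588.24.

£1,277,588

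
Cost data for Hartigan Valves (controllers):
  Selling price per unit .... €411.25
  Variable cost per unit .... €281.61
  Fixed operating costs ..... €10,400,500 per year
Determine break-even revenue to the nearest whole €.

Contribution margin per unit = €411.25 − €281.61 = €129.64, a CM ratio of €129.64 ÷ €411.25 = 0.3152.
Break-even revenue = fixed costs × price ÷ CM = €10,400,500 × €411.25 ÷ €129.64 = €32,992,947.

€32,992,947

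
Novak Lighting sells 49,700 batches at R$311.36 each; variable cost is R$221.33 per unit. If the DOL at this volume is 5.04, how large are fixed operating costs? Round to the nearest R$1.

At 49,700 units, contribution = 49,700 × R$90.03 = R$4,474,491.00.
DOL = contribution / EBIT, so EBIT = R$4,474,491.00 / 5.04 = R$887,795.83.
And FC = contribution − EBIT = R$4,474,491.00 − R$887,795.83 = R$3,586,695.

R$3,586,695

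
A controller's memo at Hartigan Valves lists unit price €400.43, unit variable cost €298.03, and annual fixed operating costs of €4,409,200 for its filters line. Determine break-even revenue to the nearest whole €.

€17,241,953

CM per unit = €400.43 − €298.03 = €102.40; CM ratio = €102.40 / €400.43 = 0.2557.
Break-even sales = FC ÷ CM ratio = €4,409,200 × €400.43 / €102.40 = €17,241,953.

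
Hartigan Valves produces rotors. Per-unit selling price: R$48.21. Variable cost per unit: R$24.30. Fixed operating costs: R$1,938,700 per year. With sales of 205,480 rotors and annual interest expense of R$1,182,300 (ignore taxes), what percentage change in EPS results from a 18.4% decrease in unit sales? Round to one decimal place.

-50.4%

Total contribution margin = 205,480 × R$23.91 = R$4,913,026.80.
Subtracting fixed costs: EBIT = R$4,913,026.80 − R$1,938,700 = R$2,974,326.80.
Interest = R$1,182,300.00, so EBIT − I = R$1,792,026.80.
DCL = total CM / (EBIT − I) = R$4,913,026.80 / R$1,792,026.80 = 2.7416.
EPS therefore changes by 2.7416 × (-18.4%) = -50.4%.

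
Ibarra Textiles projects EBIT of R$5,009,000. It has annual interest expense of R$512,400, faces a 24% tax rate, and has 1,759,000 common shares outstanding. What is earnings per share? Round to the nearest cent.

R$1.94

Interest = R$512,400.00, so EBT = R$5,009,000 − R$512,400.00 = R$4,496,600.00.
Net income = R$4,496,600.00 × (1 − 0.24) = R$3,417,416.00.
EPS = R$3,417,416.00 ÷ 1,759,000 = R$1.94.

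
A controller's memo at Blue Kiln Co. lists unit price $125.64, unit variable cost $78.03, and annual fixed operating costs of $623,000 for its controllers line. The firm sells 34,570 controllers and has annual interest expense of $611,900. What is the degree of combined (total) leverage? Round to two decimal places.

4.00

Total contribution margin = 34,570 × $47.61 = $1,645,877.70.
Subtracting fixed costs: EBIT = $1,645,877.70 − $623,000 = $1,022,877.70. Interest = $611,900.00.
DOL = $1,645,877.70 ÷ $1,022,877.70 = 1.6091; DFL = $1,022,877.70 ÷ $410,977.70 = 2.4889.
DCL = DOL × DFL = 1.6091 × 2.4889 = 4.0049.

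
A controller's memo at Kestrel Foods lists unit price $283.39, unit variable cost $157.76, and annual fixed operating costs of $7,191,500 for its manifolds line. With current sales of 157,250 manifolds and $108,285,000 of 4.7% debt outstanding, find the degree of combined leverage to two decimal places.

At 157,250 units, contribution = 157,250 × $125.63 = $19,755,317.50.
EBIT = $19,755,317.50 − $7,191,500 = $12,563,817.50. Interest = $5,089,395.00, so EBIT − I = $7,474,422.50.
DCL = contribution ÷ (EBIT − I) = $19,755,317.50 ÷ $7,474,422.50 = 2.6431.

2.64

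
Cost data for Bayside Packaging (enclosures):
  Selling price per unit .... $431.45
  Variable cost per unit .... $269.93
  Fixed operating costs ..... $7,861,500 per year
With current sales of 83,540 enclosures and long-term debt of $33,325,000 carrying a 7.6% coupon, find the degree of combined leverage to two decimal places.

4.35

Total contribution margin = 83,540 × $161.52 = $13,493,380.80.
EBIT = $13,493,380.80 − $7,861,500 = $5,631,880.80. Interest = $2,532,700.00, so EBIT − I = $3,099,180.80.
Degree of total leverage = total CM / (EBIT − interest) = $13,493,380.80 / $3,099,180.80 = 4.3539.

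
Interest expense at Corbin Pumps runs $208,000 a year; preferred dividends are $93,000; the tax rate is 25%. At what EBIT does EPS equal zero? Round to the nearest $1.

Grossing the preferred dividend up to pre-tax terms: $93,000 / (1 − 0.25) = $124,000.00.
Financial break-even EBIT = interest + D_p ÷ (1 − t) = $208,000 + $124,000.00 = $332,000.00.

$332,000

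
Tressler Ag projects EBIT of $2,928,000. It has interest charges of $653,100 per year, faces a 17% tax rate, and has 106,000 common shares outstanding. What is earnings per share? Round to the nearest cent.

$17.81

Pre-tax income = $2,928,000 − $653,100.00 = $2,274,900.00.
After tax at 17%: net income = $2,274,900.00 × 0.83 = $1,888,167.00.
EPS = $1,888,167.00 ÷ 106,000 = $17.81.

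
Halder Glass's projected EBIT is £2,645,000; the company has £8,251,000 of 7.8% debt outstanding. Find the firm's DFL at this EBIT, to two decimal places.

Annual interest charges come to £643,578.00.
DFL = EBIT ÷ (EBIT − I) = £2,645,000 ÷ (£2,645,000 − £643,578.00) = £2,645,000 ÷ £2,001,422.00 = 1.3216.

1.32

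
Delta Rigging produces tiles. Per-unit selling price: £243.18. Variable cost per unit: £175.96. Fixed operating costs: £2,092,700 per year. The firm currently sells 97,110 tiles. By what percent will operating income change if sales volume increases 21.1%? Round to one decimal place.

+31.1%

Contribution at this volume is 97,110 × £67.22 = £6,527,734.20.
Subtracting fixed costs: EBIT = £6,527,734.20 − £2,092,700 = £4,435,034.20.
So DOL = total CM / EBIT = £6,527,734.20 / £4,435,034.20 = 1.4719.
%ΔEBIT = DOL × %ΔSales = 1.4719 × +21.1% = +31.1%.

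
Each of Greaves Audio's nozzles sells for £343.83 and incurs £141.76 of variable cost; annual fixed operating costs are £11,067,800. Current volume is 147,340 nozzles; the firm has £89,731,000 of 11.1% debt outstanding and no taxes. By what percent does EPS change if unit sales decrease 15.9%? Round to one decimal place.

Total contribution margin = 147,340 × £202.07 = £29,772,993.80.
Subtracting fixed costs: EBIT = £29,772,993.80 − £11,067,800 = £18,705,193.80.
After interest of £9,960,141.00, pre-tax earnings = £8,745,052.80.
Degree of combined leverage = contribution ÷ (EBIT − I) = £29,772,993.80 ÷ £8,745,052.80 = 3.4046.
%ΔEPS = DCL × %ΔSales = 3.4046 × -15.9% = -54.1%.

-54.1%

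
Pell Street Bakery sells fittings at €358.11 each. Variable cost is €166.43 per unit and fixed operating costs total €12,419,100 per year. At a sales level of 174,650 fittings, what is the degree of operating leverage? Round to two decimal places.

At 174,650 units, contribution = 174,650 × €191.68 = €33,476,912.00.
Operating income = contribution − fixed costs = €33,476,912.00 − €12,419,100 = €21,057,812.00.
DOL = contribution ÷ EBIT = €33,476,912.00 ÷ €21,057,812.00 = 1.5898.

1.59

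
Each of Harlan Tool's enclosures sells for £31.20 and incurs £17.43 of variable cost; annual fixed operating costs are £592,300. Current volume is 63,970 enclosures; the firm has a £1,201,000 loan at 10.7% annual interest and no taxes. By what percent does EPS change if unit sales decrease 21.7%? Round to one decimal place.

Contribution at this volume is 63,970 × £13.77 = £880,866.90.
Operating income = contribution − fixed costs = £880,866.90 − £592,300 = £288,566.90.
Interest = £128,507.00, so EBIT − I = £160,059.90.
DCL = total CM / (EBIT − I) = £880,866.90 / £160,059.90 = 5.5034.
EPS therefore changes by 5.5034 × (-21.7%) = -119.4%.

-119.4%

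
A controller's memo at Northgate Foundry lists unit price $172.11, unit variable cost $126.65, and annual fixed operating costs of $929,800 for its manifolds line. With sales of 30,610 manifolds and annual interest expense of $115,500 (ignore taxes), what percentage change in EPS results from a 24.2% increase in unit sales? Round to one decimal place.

+97.3%

Contribution at this volume is 30,610 × $45.46 = $1,391,530.60.
Subtracting fixed costs: EBIT = $1,391,530.60 − $929,800 = $461,730.60.
Interest = $115,500.00, so EBIT − I = $346,230.60.
DCL = total CM / (EBIT − I) = $1,391,530.60 / $346,230.60 = 4.0191.
EPS therefore changes by 4.0191 × (+24.2%) = +97.3%.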